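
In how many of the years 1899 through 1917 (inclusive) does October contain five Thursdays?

October has 31 days; it has five Thursdays when Thursday falls among the first (month-length − 28) days — i.e. when October 1 is one of Thursday/Wednesday/Tuesday.
October 1 by year: 1899:Sun 1900:Mon 1901:Tue✓ 1902:Wed✓ 1903:Thu✓ 1904:Sat 1905:Sun 1906:Mon 1907:Tue✓ 1908:Thu✓ 1909:Fri 1910:Sat 1911:Sun 1912:Tue✓ 1913:Wed✓ 1914:Thu✓ 1915:Fri 1916:Sun 1917:Mon
Years with five Thursdays: 1901, 1902, 1903, 1907, 1908, 1912, 1913, 1914 → 8.

8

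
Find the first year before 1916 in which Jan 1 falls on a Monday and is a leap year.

Jan 1 advances by 2 weekdays after a leap year and by 1 after a common year.
1916: Jan 1 is Saturday (leap).
1915: Friday
1914: Thursday
1913: Wednesday
1912: Monday (leap)
1912 begins on a Monday and is a leap year.

1912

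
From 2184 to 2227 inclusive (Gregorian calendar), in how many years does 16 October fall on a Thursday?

6

Track 16 October's weekday year by year (advancing +1, or +2 across a Feb 29):
  2184: Sat  2185: Sun (+1)  2186: Mon (+1)  2187: Tue (+1)  2188: Thu (+2) ✓
  2189: Fri (+1)  2190: Sat (+1)  2191: Sun (+1)  2192: Tue (+2)  2193: Wed (+1)
  2194: Thu (+1) ✓  2195: Fri (+1)  2196: Sun (+2)  2197: Mon (+1)  … (16 more years) …
  2214: Sun (+1)  2215: Mon (+1)  2216: Wed (+2)  2217: Thu (+1) ✓  2218: Fri (+1)
  2219: Sat (+1)  2220: Mon (+2)  2221: Tue (+1)  2222: Wed (+1)  2223: Thu (+1) ✓
  2224: Sat (+2)  2225: Sun (+1)  2226: Mon (+1)  2227: Tue (+1)
Thursday years: 2188, 2194, 2200, 2206, 2217, 2223 — 6 in total.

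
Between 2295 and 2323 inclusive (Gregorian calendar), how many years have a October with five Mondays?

13

October has 31 days; it has five Mondays when Monday falls among the first (month-length − 28) days — i.e. when October 1 is one of Monday/Sunday/Saturday.
October 1 by year: 2295:Tue 2296:Thu 2297:Fri 2298:Sat✓ 2299:Sun✓ 2300:Mon✓ 2301:Tue 2302:Wed 2303:Thu 2304:Sat✓ 2305:Sun✓ 2306:Mon✓ 2307:Tue 2308:Thu 2309:Fri 2310:Sat✓ 2311:Sun✓ 2312:Tue 2313:Wed 2314:Thu 2315:Fri 2316:Sun✓ 2317:Mon✓ 2318:Tue 2319:Wed 2320:Fri 2321:Sat✓ 2322:Sun✓ 2323:Mon✓
Years with five Mondays: 2298, 2299, 2300, 2304, 2305, 2306, 2310, 2311, 2316, 2317, 2321, 2322, 2323 → 13.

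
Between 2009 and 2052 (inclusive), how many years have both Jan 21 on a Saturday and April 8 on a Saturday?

5

Check each year's weekday for Jan 21 and April 8:
  2009: Wed/Wed  2010: Thu/Thu  2011: Fri/Fri  2012: Sat/Sun  2013: Mon/Mon  2014: Tue/Tue  2015: Wed/Wed  2016: Thu/Fri  2017: Sat/Sat ✓  2018: Sun/Sun  2019: Mon/Mon  2020: Tue/Wed  2021: Thu/Thu  2022: Fri/Fri  …(16 more)…  2039: Fri/Fri  2040: Sat/Sun  2041: Mon/Mon  2042: Tue/Tue  2043: Wed/Wed  2044: Thu/Fri  2045: Sat/Sat ✓  2046: Sun/Sun  2047: Mon/Mon  2048: Tue/Wed  2049: Thu/Thu  2050: Fri/Fri  2051: Sat/Sat ✓  2052: Sun/Mon
Both conditions hold in: 2017, 2023, 2034, 2045, 2051 — 5.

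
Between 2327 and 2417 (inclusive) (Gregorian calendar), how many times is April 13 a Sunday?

Track April 13's weekday year by year (advancing +1, or +2 across a Feb 29):
  2327: Wed  2328: Fri (+2)  2329: Sat (+1)  2330: Sun (+1) ✓  2331: Mon (+1)
  2332: Wed (+2)  2333: Thu (+1)  2334: Fri (+1)  2335: Sat (+1)  2336: Mon (+2)
  2337: Tue (+1)  2338: Wed (+1)  2339: Thu (+1)  2340: Sat (+2)  … (63 more years) …
  2404: Tue (+2)  2405: Wed (+1)  2406: Thu (+1)  2407: Fri (+1)  2408: Sun (+2) ✓
  2409: Mon (+1)  2410: Tue (+1)  2411: Wed (+1)  2412: Fri (+2)  2413: Sat (+1)
  2414: Sun (+1) ✓  2415: Mon (+1)  2416: Wed (+2)  2417: Thu (+1)
Sunday years: 2330, 2341, 2347, 2352, 2358, 2369, 2375, 2380, 2386, 2397, 2403, 2408, 2414 — 13 in total.

13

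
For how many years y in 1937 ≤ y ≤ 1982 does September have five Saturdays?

September has 30 days; it has five Saturdays when Saturday falls among the first (month-length − 28) days — i.e. when September 1 is one of Saturday/Friday.
September 1 by year: 1937:Wed 1938:Thu 1939:Fri✓ 1940:Sun 1941:Mon 1942:Tue 1943:Wed 1944:Fri✓ 1945:Sat✓ 1946:Sun 1947:Mon 1948:Wed 1949:Thu 1950:Fri✓ 1951:Sat✓ …(16 more)… 1968:Sun 1969:Mon 1970:Tue 1971:Wed 1972:Fri✓ 1973:Sat✓ 1974:Sun 1975:Mon 1976:Wed 1977:Thu 1978:Fri✓ 1979:Sat✓ 1980:Mon 1981:Tue 1982:Wed
Years with five Saturdays: 1939, 1944, 1945, 1950, 1951, 1956, 1961, 1962, 1967, 1972, 1973, 1978, 1979 → 13.

13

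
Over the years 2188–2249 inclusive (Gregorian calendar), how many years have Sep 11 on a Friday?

Track Sep 11's weekday year by year (advancing +1, or +2 across a Feb 29):
  2188: Thu  2189: Fri (+1) ✓  2190: Sat (+1)  2191: Sun (+1)  2192: Tue (+2)
  2193: Wed (+1)  2194: Thu (+1)  2195: Fri (+1) ✓  2196: Sun (+2)  2197: Mon (+1)
  2198: Tue (+1)  2199: Wed (+1)  2200: Thu (+1)  2201: Fri (+1) ✓  … (34 more years) …
  2236: Sun (+2)  2237: Mon (+1)  2238: Tue (+1)  2239: Wed (+1)  2240: Fri (+2) ✓
  2241: Sat (+1)  2242: Sun (+1)  2243: Mon (+1)  2244: Wed (+2)  2245: Thu (+1)
  2246: Fri (+1) ✓  2247: Sat (+1)  2248: Mon (+2)  2249: Tue (+1)
Friday years: 2189, 2195, 2201, 2207, 2212, 2218, 2229, 2235, 2240, 2246 — 10 in total.

10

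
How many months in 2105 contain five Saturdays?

4

A month of length L has five Saturdays iff its first Saturday is on day ≤ L−28 (so day 1–3 in a 31-day month, 1–2 in a 30-day month, day 1 in a leap February).
Checking each month of 2105: Jan starts Thu (31d) ✓; Feb starts Sun (28d); Mar starts Sun (31d); Apr starts Wed (30d); May starts Fri (31d) ✓; Jun starts Mon (30d); Jul starts Wed (31d); Aug starts Sat (31d) ✓; Sep starts Tue (30d); Oct starts Thu (31d) ✓; Nov starts Sun (30d); Dec starts Tue (31d).
Five-Saturday months: January, May, August, October → 4.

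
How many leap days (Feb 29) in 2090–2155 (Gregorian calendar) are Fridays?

Leap years in 2090–2155: 15 of them.
Feb 29 weekday advances by 5 (mod 7) from one leap year to the next four years later (or differs when a century non-leap intervenes).
Leap-day weekdays: 2092:Fri✓ 2096:Wed 2104:Fri✓ 2108:Wed 2112:Mon 2116:Sat 2120:Thu 2124:Tue 2128:Sun 2132:Fri✓ 2136:Wed 2140:Mon 2144:Sat 2148:Thu 2152:Tue
Friday: 2092, 2104, 2132 → 3.

3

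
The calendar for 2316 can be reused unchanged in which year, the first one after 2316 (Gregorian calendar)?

2344

Two years share a calendar iff Jan 1 falls on the same weekday and both are leap or both are common. 2316: Jan 1 is Saturday, leap year.
2317: Jan 1 Monday, common
2318: Jan 1 Tuesday, common
2319: Jan 1 Wednesday, common
2320: Jan 1 Thursday, leap
2321: Jan 1 Saturday, common
2322: Jan 1 Sunday, common
2323: Jan 1 Monday, common
2324: Jan 1 Tuesday, leap
2325: Jan 1 Thursday, common
2326: Jan 1 Friday, common
2327: Jan 1 Saturday, common
2328: Jan 1 Sunday, leap
2329: Jan 1 Tuesday, common
2330: Jan 1 Wednesday, common
2331: Jan 1 Thursday, common
2332: Jan 1 Friday, leap
2333: Jan 1 Sunday, common
2334: Jan 1 Monday, common
2335: Jan 1 Tuesday, common
2336: Jan 1 Wednesday, leap
2337: Jan 1 Friday, common
2338: Jan 1 Saturday, common
2339: Jan 1 Sunday, common
2340: Jan 1 Monday, leap
2341: Jan 1 Wednesday, common
2342: Jan 1 Thursday, common
2343: Jan 1 Friday, common
2344: Jan 1 Saturday, leap
2344 matches on both conditions.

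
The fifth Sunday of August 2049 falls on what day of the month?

29

August 1, 2049 is a Sunday, so the first Sunday is the 1st.
The fifth Sunday is 1 + 28 = 29.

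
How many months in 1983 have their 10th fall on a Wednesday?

Check the 10th of each month of 1983: Jan 10: Mon, Feb 10: Thu, Mar 10: Thu, Apr 10: Sun, May 10: Tue, Jun 10: Fri, Jul 10: Sun, Aug 10: Wed, Sep 10: Sat, Oct 10: Mon, Nov 10: Thu, Dec 10: Sat.
Wednesday occurs in August — 1 month.

1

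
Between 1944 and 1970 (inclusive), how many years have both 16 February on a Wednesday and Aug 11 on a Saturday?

Check each year's weekday for 16 February and Aug 11:
  1944: Wed/Fri  1945: Fri/Sat  1946: Sat/Sun  1947: Sun/Mon  1948: Mon/Wed  1949: Wed/Thu  1950: Thu/Fri  1951: Fri/Sat  1952: Sat/Mon  1953: Mon/Tue  1954: Tue/Wed  1955: Wed/Thu  1956: Thu/Sat  1957: Sat/Sun  1958: Sun/Mon  1959: Mon/Tue  1960: Tue/Thu  1961: Thu/Fri  1962: Fri/Sat  1963: Sat/Sun  1964: Sun/Tue  1965: Tue/Wed  1966: Wed/Thu  1967: Thu/Fri  1968: Fri/Sun  1969: Sun/Mon  1970: Mon/Tue
Both conditions hold in: no year — 0.

0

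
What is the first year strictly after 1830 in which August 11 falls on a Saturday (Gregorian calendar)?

1832

From one year to the next, a fixed date's weekday advances by 1, or by 2 when a Feb 29 lies between the two dates.
1830: August 11 is Wednesday.
1831: Thursday (+1)
1832: Saturday (+2)
August 11 falls on a Saturday in 1832.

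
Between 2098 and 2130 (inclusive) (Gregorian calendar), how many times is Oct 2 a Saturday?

5

Track Oct 2's weekday year by year (advancing +1, or +2 across a Feb 29):
  2098: Thu  2099: Fri (+1)  2100: Sat (+1) ✓  2101: Sun (+1)  2102: Mon (+1)
  2103: Tue (+1)  2104: Thu (+2)  2105: Fri (+1)  2106: Sat (+1) ✓  2107: Sun (+1)
  2108: Tue (+2)  2109: Wed (+1)  2110: Thu (+1)  2111: Fri (+1)  … (5 more years) …
  2117: Sat (+1) ✓  2118: Sun (+1)  2119: Mon (+1)  2120: Wed (+2)  2121: Thu (+1)
  2122: Fri (+1)  2123: Sat (+1) ✓  2124: Mon (+2)  2125: Tue (+1)  2126: Wed (+1)
  2127: Thu (+1)  2128: Sat (+2) ✓  2129: Sun (+1)  2130: Mon (+1)
Saturday years: 2100, 2106, 2117, 2123, 2128 — 5 in total.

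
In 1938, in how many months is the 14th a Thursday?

Check the 14th of each month of 1938: Jan 14: Fri, Feb 14: Mon, Mar 14: Mon, Apr 14: Thu, May 14: Sat, Jun 14: Tue, Jul 14: Thu, Aug 14: Sun, Sep 14: Wed, Oct 14: Fri, Nov 14: Mon, Dec 14: Wed.
Thursday occurs in April, July — 2 months.

2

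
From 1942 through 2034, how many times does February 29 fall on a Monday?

3

Leap years in 1942–2034: 23 of them.
Feb 29 weekday advances by 5 (mod 7) from one leap year to the next four years later (or differs when a century non-leap intervenes).
Leap-day weekdays: 1944:Tue 1948:Sun 1952:Fri 1956:Wed 1960:Mon✓ 1964:Sat 1968:Thu 1972:Tue 1976:Sun 1980:Fri 1984:Wed 1988:Mon✓ 1992:Sat 1996:Thu 2000:Tue 2004:Sun 2008:Fri 2012:Wed 2016:Mon✓ 2020:Sat 2024:Thu 2028:Tue 2032:Sun
Monday: 1960, 1988, 2016 → 3.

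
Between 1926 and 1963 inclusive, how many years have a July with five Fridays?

July has 31 days; it has five Fridays when Friday falls among the first (month-length − 28) days — i.e. when July 1 is one of Friday/Thursday/Wednesday.
July 1 by year: 1926:Thu✓ 1927:Fri✓ 1928:Sun 1929:Mon 1930:Tue 1931:Wed✓ 1932:Fri✓ 1933:Sat 1934:Sun 1935:Mon 1936:Wed✓ 1937:Thu✓ 1938:Fri✓ 1939:Sat 1940:Mon …(8 more)… 1949:Fri✓ 1950:Sat 1951:Sun 1952:Tue 1953:Wed✓ 1954:Thu✓ 1955:Fri✓ 1956:Sun 1957:Mon 1958:Tue 1959:Wed✓ 1960:Fri✓ 1961:Sat 1962:Sun 1963:Mon
Years with five Fridays: 1926, 1927, 1931, 1932, 1936, 1937, 1938, 1942, 1943, 1948, 1949, 1953, 1954, 1955, 1959, 1960 → 16.

16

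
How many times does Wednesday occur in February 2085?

4

February 2085 has 28 days and begins on Thursday.
The first Wednesday is February 7.
Wednesdays fall on 7, 14, 21, 28 — that's 4.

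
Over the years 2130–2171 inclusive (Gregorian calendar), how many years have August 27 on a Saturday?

6

Track August 27's weekday year by year (advancing +1, or +2 across a Feb 29):
  2130: Sun  2131: Mon (+1)  2132: Wed (+2)  2133: Thu (+1)  2134: Fri (+1)
  2135: Sat (+1) ✓  2136: Mon (+2)  2137: Tue (+1)  2138: Wed (+1)  2139: Thu (+1)
  2140: Sat (+2) ✓  2141: Sun (+1)  2142: Mon (+1)  2143: Tue (+1)  … (14 more years) …
  2158: Sun (+1)  2159: Mon (+1)  2160: Wed (+2)  2161: Thu (+1)  2162: Fri (+1)
  2163: Sat (+1) ✓  2164: Mon (+2)  2165: Tue (+1)  2166: Wed (+1)  2167: Thu (+1)
  2168: Sat (+2) ✓  2169: Sun (+1)  2170: Mon (+1)  2171: Tue (+1)
Saturday years: 2135, 2140, 2146, 2157, 2163, 2168 — 6 in total.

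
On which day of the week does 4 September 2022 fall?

January 1, 2022 is a Saturday.
September 4 is day 247 of the year, i.e. 246 days after Jan 1.
246 mod 7 = 1, so advance 1 weekday from Saturday: Sunday.

Sunday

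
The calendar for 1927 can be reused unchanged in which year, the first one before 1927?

Two years share a calendar iff Jan 1 falls on the same weekday and both are leap or both are common. 1927: Jan 1 is Saturday, common year.
1926: Jan 1 Friday, common
1925: Jan 1 Thursday, common
1924: Jan 1 Tuesday, leap
1923: Jan 1 Monday, common
1922: Jan 1 Sunday, common
1921: Jan 1 Saturday, common
1921 matches on both conditions.

1921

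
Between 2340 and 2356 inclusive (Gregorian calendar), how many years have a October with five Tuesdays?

7

October has 31 days; it has five Tuesdays when Tuesday falls among the first (month-length − 28) days — i.e. when October 1 is one of Tuesday/Monday/Sunday.
October 1 by year: 2340:Tue✓ 2341:Wed 2342:Thu 2343:Fri 2344:Sun✓ 2345:Mon✓ 2346:Tue✓ 2347:Wed 2348:Fri 2349:Sat 2350:Sun✓ 2351:Mon✓ 2352:Wed 2353:Thu 2354:Fri 2355:Sat 2356:Mon✓
Years with five Tuesdays: 2340, 2344, 2345, 2346, 2350, 2351, 2356 → 7.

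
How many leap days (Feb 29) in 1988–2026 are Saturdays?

2

Leap years in 1988–2026: 10 of them.
Feb 29 weekday advances by 5 (mod 7) from one leap year to the next four years later (or differs when a century non-leap intervenes).
Leap-day weekdays: 1988:Mon 1992:Sat✓ 1996:Thu 2000:Tue 2004:Sun 2008:Fri 2012:Wed 2016:Mon 2020:Sat✓ 2024:Thu
Saturday: 1992, 2020 → 2.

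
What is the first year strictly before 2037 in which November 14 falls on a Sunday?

2032

From one year to the next, a fixed date's weekday advances by 1, or by 2 when a Feb 29 lies between the two dates.
2037: November 14 is Saturday.
2036: Friday (−1)
2035: Wednesday (−2)
2034: Tuesday (−1)
2033: Monday (−1)
2032: Sunday (−1)
November 14 falls on a Sunday in 2032.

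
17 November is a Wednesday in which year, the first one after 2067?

2077

From one year to the next, a fixed date's weekday advances by 1, or by 2 when a Feb 29 lies between the two dates.
2067: November 17 is Thursday.
2068: Saturday (+2)
2069: Sunday (+1)
2070: Monday (+1)
2071: Tuesday (+1)
2072: Thursday (+2)
2073: Friday (+1)
2074: Saturday (+1)
2075: Sunday (+1)
2076: Tuesday (+2)
2077: Wednesday (+1)
17 November falls on a Wednesday in 2077.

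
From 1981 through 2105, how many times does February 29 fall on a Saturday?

4

Leap years in 1981–2105: 30 of them.
Feb 29 weekday advances by 5 (mod 7) from one leap year to the next four years later (or differs when a century non-leap intervenes).
Leap-day weekdays: 1984:Wed 1988:Mon 1992:Sat✓ 1996:Thu 2000:Tue 2004:Sun 2008:Fri 2012:Wed 2016:Mon 2020:Sat✓ 2024:Thu 2028:Tue 2032:Sun …(4 more)… 2052:Thu 2056:Tue 2060:Sun 2064:Fri 2068:Wed 2072:Mon 2076:Sat✓ 2080:Thu 2084:Tue 2088:Sun 2092:Fri 2096:Wed 2104:Fri
Saturday: 1992, 2020, 2048, 2076 → 4.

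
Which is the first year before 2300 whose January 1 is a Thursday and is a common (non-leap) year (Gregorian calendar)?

Jan 1 advances by 2 weekdays after a leap year and by 1 after a common year.
2300: Jan 1 is Monday.
2299: Sunday
2298: Saturday
2297: Friday
2296: Wednesday (leap)
2295: Tuesday
2294: Monday
2293: Sunday
2292: Friday (leap)
2291: Thursday
2291 begins on a Thursday and is a common year.

2291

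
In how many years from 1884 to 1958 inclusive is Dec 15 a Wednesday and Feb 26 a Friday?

Check each year's weekday for Dec 15 and Feb 26:
  1884: Mon/Tue  1885: Tue/Thu  1886: Wed/Fri ✓  1887: Thu/Sat  1888: Sat/Sun  1889: Sun/Tue  1890: Mon/Wed  1891: Tue/Thu  1892: Thu/Fri  1893: Fri/Sun  1894: Sat/Mon  1895: Sun/Tue  1896: Tue/Wed  1897: Wed/Fri ✓  …(47 more)…  1945: Sat/Mon  1946: Sun/Tue  1947: Mon/Wed  1948: Wed/Thu  1949: Thu/Sat  1950: Fri/Sun  1951: Sat/Mon  1952: Mon/Tue  1953: Tue/Thu  1954: Wed/Fri ✓  1955: Thu/Sat  1956: Sat/Sun  1957: Sun/Tue  1958: Mon/Wed
Both conditions hold in: 1886, 1897, 1909, 1915, 1926, 1937, 1943, 1954 — 8.

8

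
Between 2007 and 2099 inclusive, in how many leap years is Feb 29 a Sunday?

Leap years in 2007–2099: 23 of them.
Feb 29 weekday advances by 5 (mod 7) from one leap year to the next four years later (or differs when a century non-leap intervenes).
Leap-day weekdays: 2008:Fri 2012:Wed 2016:Mon 2020:Sat 2024:Thu 2028:Tue 2032:Sun✓ 2036:Fri 2040:Wed 2044:Mon 2048:Sat 2052:Thu 2056:Tue 2060:Sun✓ 2064:Fri 2068:Wed 2072:Mon 2076:Sat 2080:Thu 2084:Tue 2088:Sun✓ 2092:Fri 2096:Wed
Sunday: 2032, 2060, 2088 → 3.

3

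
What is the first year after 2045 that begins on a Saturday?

2050

Jan 1 advances by 2 weekdays after a leap year and by 1 after a common year.
2045: Jan 1 is Sunday.
2046: Monday
2047: Tuesday
2048: Wednesday (leap)
2049: Friday
2050: Saturday
2050 begins on a Saturday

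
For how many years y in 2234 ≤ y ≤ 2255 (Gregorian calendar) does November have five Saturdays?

November has 30 days; it has five Saturdays when Saturday falls among the first (month-length − 28) days — i.e. when November 1 is one of Saturday/Friday.
November 1 by year: 2234:Sat✓ 2235:Sun 2236:Tue 2237:Wed 2238:Thu 2239:Fri✓ 2240:Sun 2241:Mon 2242:Tue 2243:Wed 2244:Fri✓ 2245:Sat✓ 2246:Sun 2247:Mon 2248:Wed 2249:Thu 2250:Fri✓ 2251:Sat✓ 2252:Mon 2253:Tue 2254:Wed 2255:Thu
Years with five Saturdays: 2234, 2239, 2244, 2245, 2250, 2251 → 6.

6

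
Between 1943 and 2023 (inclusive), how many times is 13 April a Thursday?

Track 13 April's weekday year by year (advancing +1, or +2 across a Feb 29):
  1943: Tue  1944: Thu (+2) ✓  1945: Fri (+1)  1946: Sat (+1)  1947: Sun (+1)
  1948: Tue (+2)  1949: Wed (+1)  1950: Thu (+1) ✓  1951: Fri (+1)  1952: Sun (+2)
  1953: Mon (+1)  1954: Tue (+1)  1955: Wed (+1)  1956: Fri (+2)  … (53 more years) …
  2010: Tue (+1)  2011: Wed (+1)  2012: Fri (+2)  2013: Sat (+1)  2014: Sun (+1)
  2015: Mon (+1)  2016: Wed (+2)  2017: Thu (+1) ✓  2018: Fri (+1)  2019: Sat (+1)
  2020: Mon (+2)  2021: Tue (+1)  2022: Wed (+1)  2023: Thu (+1) ✓
Thursday years: 1944, 1950, 1961, 1967, 1972, 1978, 1989, 1995, 2000, 2006, 2017, 2023 — 12 in total.

12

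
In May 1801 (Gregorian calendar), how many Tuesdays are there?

May 1801 has 31 days and begins on Friday.
The first Tuesday is May 5.
Tuesdays fall on 5, 12, 19, 26 — that's 4.

4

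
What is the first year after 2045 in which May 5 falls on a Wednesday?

2049

From one year to the next, a fixed date's weekday advances by 1, or by 2 when a Feb 29 lies between the two dates.
2045: May 5 is Friday.
2046: Saturday (+1)
2047: Sunday (+1)
2048: Tuesday (+2)
2049: Wednesday (+1)
May 5 falls on a Wednesday in 2049.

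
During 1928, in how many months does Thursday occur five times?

4

A month of length L has five Thursdays iff its first Thursday is on day ≤ L−28 (so day 1–3 in a 31-day month, 1–2 in a 30-day month, day 1 in a leap February).
Checking each month of 1928: Jan starts Sun (31d); Feb starts Wed (29d); Mar starts Thu (31d) ✓; Apr starts Sun (30d); May starts Tue (31d) ✓; Jun starts Fri (30d); Jul starts Sun (31d); Aug starts Wed (31d) ✓; Sep starts Sat (30d); Oct starts Mon (31d); Nov starts Thu (30d) ✓; Dec starts Sat (31d).
Five-Thursday months: March, May, August, November → 4.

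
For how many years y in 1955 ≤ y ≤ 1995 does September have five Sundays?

September has 30 days; it has five Sundays when Sunday falls among the first (month-length − 28) days — i.e. when September 1 is one of Sunday/Saturday.
September 1 by year: 1955:Thu 1956:Sat✓ 1957:Sun✓ 1958:Mon 1959:Tue 1960:Thu 1961:Fri 1962:Sat✓ 1963:Sun✓ 1964:Tue 1965:Wed 1966:Thu 1967:Fri 1968:Sun✓ 1969:Mon …(11 more)… 1981:Tue 1982:Wed 1983:Thu 1984:Sat✓ 1985:Sun✓ 1986:Mon 1987:Tue 1988:Thu 1989:Fri 1990:Sat✓ 1991:Sun✓ 1992:Tue 1993:Wed 1994:Thu 1995:Fri
Years with five Sundays: 1956, 1957, 1962, 1963, 1968, 1973, 1974, 1979, 1984, 1985, 1990, 1991 → 12.

12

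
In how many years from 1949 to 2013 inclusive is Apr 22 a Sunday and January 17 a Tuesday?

Check each year's weekday for Apr 22 and January 17:
  1949: Fri/Mon  1950: Sat/Tue  1951: Sun/Wed  1952: Tue/Thu  1953: Wed/Sat  1954: Thu/Sun  1955: Fri/Mon  1956: Sun/Tue ✓  1957: Mon/Thu  1958: Tue/Fri  1959: Wed/Sat  1960: Fri/Sun  1961: Sat/Tue  1962: Sun/Wed  …(37 more)…  2000: Sat/Mon  2001: Sun/Wed  2002: Mon/Thu  2003: Tue/Fri  2004: Thu/Sat  2005: Fri/Mon  2006: Sat/Tue  2007: Sun/Wed  2008: Tue/Thu  2009: Wed/Sat  2010: Thu/Sun  2011: Fri/Mon  2012: Sun/Tue ✓  2013: Mon/Thu
Both conditions hold in: 1956, 1984, 2012 — 3.

3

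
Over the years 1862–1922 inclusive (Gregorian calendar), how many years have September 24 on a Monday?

Track September 24's weekday year by year (advancing +1, or +2 across a Feb 29):
  1862: Wed  1863: Thu (+1)  1864: Sat (+2)  1865: Sun (+1)  1866: Mon (+1) ✓
  1867: Tue (+1)  1868: Thu (+2)  1869: Fri (+1)  1870: Sat (+1)  1871: Sun (+1)
  1872: Tue (+2)  1873: Wed (+1)  1874: Thu (+1)  1875: Fri (+1)  … (33 more years) …
  1909: Fri (+1)  1910: Sat (+1)  1911: Sun (+1)  1912: Tue (+2)  1913: Wed (+1)
  1914: Thu (+1)  1915: Fri (+1)  1916: Sun (+2)  1917: Mon (+1) ✓  1918: Tue (+1)
  1919: Wed (+1)  1920: Fri (+2)  1921: Sat (+1)  1922: Sun (+1)
Monday years: 1866, 1877, 1883, 1888, 1894, 1900, 1906, 1917 — 8 in total.

8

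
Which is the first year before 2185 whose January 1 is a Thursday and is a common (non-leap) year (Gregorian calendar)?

2178

Jan 1 advances by 2 weekdays after a leap year and by 1 after a common year.
2185: Jan 1 is Saturday.
2184: Thursday (leap)
2183: Wednesday
2182: Tuesday
2181: Monday
2180: Saturday (leap)
2179: Friday
2178: Thursday
2178 begins on a Thursday and is a common year.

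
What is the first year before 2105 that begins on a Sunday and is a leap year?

2096

Jan 1 advances by 2 weekdays after a leap year and by 1 after a common year.
2105: Jan 1 is Thursday.
2104: Tuesday (leap)
2103: Monday
2102: Sunday
2101: Saturday
2100: Friday
2099: Thursday
2098: Wednesday
2097: Tuesday
2096: Sunday (leap)
2096 begins on a Sunday and is a leap year.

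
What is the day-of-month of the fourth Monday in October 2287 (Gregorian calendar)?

October 1, 2287 is a Saturday, so the first Monday is the 3rd.
The fourth Monday is 3 + 21 = 24.

24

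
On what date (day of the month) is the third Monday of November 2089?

November 1, 2089 is a Tuesday, so the first Monday is the 7th.
The third Monday is 7 + 14 = 21.

21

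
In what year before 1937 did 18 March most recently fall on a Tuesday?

1930

From one year to the next, a fixed date's weekday advances by 1, or by 2 when a Feb 29 lies between the two dates.
1937: March 18 is Thursday.
1936: Wednesday (−1)
1935: Monday (−2)
1934: Sunday (−1)
1933: Saturday (−1)
1932: Friday (−1)
1931: Wednesday (−2)
1930: Tuesday (−1)
18 March falls on a Tuesday in 1930.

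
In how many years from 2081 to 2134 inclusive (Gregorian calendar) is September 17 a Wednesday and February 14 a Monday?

0

Check each year's weekday for September 17 and February 14:
  2081: Wed/Fri  2082: Thu/Sat  2083: Fri/Sun  2084: Sun/Mon  2085: Mon/Wed  2086: Tue/Thu  2087: Wed/Fri  2088: Fri/Sat  2089: Sat/Mon  2090: Sun/Tue  2091: Mon/Wed  2092: Wed/Thu  2093: Thu/Sat  2094: Fri/Sun  …(26 more)…  2121: Wed/Fri  2122: Thu/Sat  2123: Fri/Sun  2124: Sun/Mon  2125: Mon/Wed  2126: Tue/Thu  2127: Wed/Fri  2128: Fri/Sat  2129: Sat/Mon  2130: Sun/Tue  2131: Mon/Wed  2132: Wed/Thu  2133: Thu/Sat  2134: Fri/Sun
Both conditions hold in: no year — 0.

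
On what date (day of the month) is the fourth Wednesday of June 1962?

June 1, 1962 is a Friday, so the first Wednesday is the 6th.
The fourth Wednesday is 6 + 21 = 27.

27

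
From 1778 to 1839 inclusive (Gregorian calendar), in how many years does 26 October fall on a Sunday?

9

Track 26 October's weekday year by year (advancing +1, or +2 across a Feb 29):
  1778: Mon  1779: Tue (+1)  1780: Thu (+2)  1781: Fri (+1)  1782: Sat (+1)
  1783: Sun (+1) ✓  1784: Tue (+2)  1785: Wed (+1)  1786: Thu (+1)  1787: Fri (+1)
  1788: Sun (+2) ✓  1789: Mon (+1)  1790: Tue (+1)  1791: Wed (+1)  … (34 more years) …
  1826: Thu (+1)  1827: Fri (+1)  1828: Sun (+2) ✓  1829: Mon (+1)  1830: Tue (+1)
  1831: Wed (+1)  1832: Fri (+2)  1833: Sat (+1)  1834: Sun (+1) ✓  1835: Mon (+1)
  1836: Wed (+2)  1837: Thu (+1)  1838: Fri (+1)  1839: Sat (+1)
Sunday years: 1783, 1788, 1794, 1800, 1806, 1817, 1823, 1828, 1834 — 9 in total.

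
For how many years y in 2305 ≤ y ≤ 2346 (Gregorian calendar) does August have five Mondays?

August has 31 days; it has five Mondays when Monday falls among the first (month-length − 28) days — i.e. when August 1 is one of Monday/Sunday/Saturday.
August 1 by year: 2305:Tue 2306:Wed 2307:Thu 2308:Sat✓ 2309:Sun✓ 2310:Mon✓ 2311:Tue 2312:Thu 2313:Fri 2314:Sat✓ 2315:Sun✓ 2316:Tue 2317:Wed 2318:Thu 2319:Fri …(12 more)… 2332:Mon✓ 2333:Tue 2334:Wed 2335:Thu 2336:Sat✓ 2337:Sun✓ 2338:Mon✓ 2339:Tue 2340:Thu 2341:Fri 2342:Sat✓ 2343:Sun✓ 2344:Tue 2345:Wed 2346:Thu
Years with five Mondays: 2308, 2309, 2310, 2314, 2315, 2320, 2321, 2325, 2326, 2327, 2331, 2332, 2336, 2337, 2338, 2342, 2343 → 17.

17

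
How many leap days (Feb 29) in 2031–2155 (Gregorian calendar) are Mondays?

4

Leap years in 2031–2155: 30 of them.
Feb 29 weekday advances by 5 (mod 7) from one leap year to the next four years later (or differs when a century non-leap intervenes).
Leap-day weekdays: 2032:Sun 2036:Fri 2040:Wed 2044:Mon✓ 2048:Sat 2052:Thu 2056:Tue 2060:Sun 2064:Fri 2068:Wed 2072:Mon✓ 2076:Sat 2080:Thu …(4 more)… 2104:Fri 2108:Wed 2112:Mon✓ 2116:Sat 2120:Thu 2124:Tue 2128:Sun 2132:Fri 2136:Wed 2140:Mon✓ 2144:Sat 2148:Thu 2152:Tue
Monday: 2044, 2072, 2112, 2140 → 4.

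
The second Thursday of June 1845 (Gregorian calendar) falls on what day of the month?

12

June 1, 1845 is a Sunday, so the first Thursday is the 5th.
The second Thursday is 5 + 7 = 12.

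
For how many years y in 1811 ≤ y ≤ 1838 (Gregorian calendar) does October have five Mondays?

12

October has 31 days; it has five Mondays when Monday falls among the first (month-length − 28) days — i.e. when October 1 is one of Monday/Sunday/Saturday.
October 1 by year: 1811:Tue 1812:Thu 1813:Fri 1814:Sat✓ 1815:Sun✓ 1816:Tue 1817:Wed 1818:Thu 1819:Fri 1820:Sun✓ 1821:Mon✓ 1822:Tue 1823:Wed 1824:Fri 1825:Sat✓ 1826:Sun✓ 1827:Mon✓ 1828:Wed 1829:Thu 1830:Fri 1831:Sat✓ 1832:Mon✓ 1833:Tue 1834:Wed 1835:Thu 1836:Sat✓ 1837:Sun✓ 1838:Mon✓
Years with five Mondays: 1814, 1815, 1820, 1821, 1825, 1826, 1827, 1831, 1832, 1836, 1837, 1838 → 12.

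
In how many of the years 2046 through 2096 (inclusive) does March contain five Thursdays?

22

March has 31 days; it has five Thursdays when Thursday falls among the first (month-length − 28) days — i.e. when March 1 is one of Thursday/Wednesday/Tuesday.
March 1 by year: 2046:Thu✓ 2047:Fri 2048:Sun 2049:Mon 2050:Tue✓ 2051:Wed✓ 2052:Fri 2053:Sat 2054:Sun 2055:Mon 2056:Wed✓ 2057:Thu✓ 2058:Fri 2059:Sat 2060:Mon …(21 more)… 2082:Sun 2083:Mon 2084:Wed✓ 2085:Thu✓ 2086:Fri 2087:Sat 2088:Mon 2089:Tue✓ 2090:Wed✓ 2091:Thu✓ 2092:Sat 2093:Sun 2094:Mon 2095:Tue✓ 2096:Thu✓
Years with five Thursdays: 2046, 2050, 2051, 2056, 2057, 2061, 2062, 2063, 2067, 2068, 2072, 2073, 2074, 2078, 2079, 2084, 2085, 2089, 2090, 2091, 2095, 2096 → 22.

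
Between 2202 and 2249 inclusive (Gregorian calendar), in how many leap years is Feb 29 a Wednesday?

2

Leap years in 2202–2249: 12 of them.
Feb 29 weekday advances by 5 (mod 7) from one leap year to the next four years later (or differs when a century non-leap intervenes).
Leap-day weekdays: 2204:Wed✓ 2208:Mon 2212:Sat 2216:Thu 2220:Tue 2224:Sun 2228:Fri 2232:Wed✓ 2236:Mon 2240:Sat 2244:Thu 2248:Tue
Wednesday: 2204, 2232 → 2.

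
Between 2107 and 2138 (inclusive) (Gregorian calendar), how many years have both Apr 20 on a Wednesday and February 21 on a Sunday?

Check each year's weekday for Apr 20 and February 21:
  2107: Wed/Mon  2108: Fri/Tue  2109: Sat/Thu  2110: Sun/Fri  2111: Mon/Sat  2112: Wed/Sun ✓  2113: Thu/Tue  2114: Fri/Wed  2115: Sat/Thu  2116: Mon/Fri  2117: Tue/Sun  2118: Wed/Mon  2119: Thu/Tue  2120: Sat/Wed  …(4 more)…  2125: Fri/Wed  2126: Sat/Thu  2127: Sun/Fri  2128: Tue/Sat  2129: Wed/Mon  2130: Thu/Tue  2131: Fri/Wed  2132: Sun/Thu  2133: Mon/Sat  2134: Tue/Sun  2135: Wed/Mon  2136: Fri/Tue  2137: Sat/Thu  2138: Sun/Fri
Both conditions hold in: 2112 — 1.

1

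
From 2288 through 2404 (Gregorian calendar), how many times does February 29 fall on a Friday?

3

Leap years in 2288–2404: 29 of them.
Feb 29 weekday advances by 5 (mod 7) from one leap year to the next four years later (or differs when a century non-leap intervenes).
Leap-day weekdays: 2288:Wed 2292:Mon 2296:Sat 2304:Mon 2308:Sat 2312:Thu 2316:Tue 2320:Sun 2324:Fri✓ 2328:Wed 2332:Mon 2336:Sat 2340:Thu …(3 more)… 2356:Wed 2360:Mon 2364:Sat 2368:Thu 2372:Tue 2376:Sun 2380:Fri✓ 2384:Wed 2388:Mon 2392:Sat 2396:Thu 2400:Tue 2404:Sun
Friday: 2324, 2352, 2380 → 3.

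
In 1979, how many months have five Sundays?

A month of length L has five Sundays iff its first Sunday is on day ≤ L−28 (so day 1–3 in a 31-day month, 1–2 in a 30-day month, day 1 in a leap February).
Checking each month of 1979: Jan starts Mon (31d); Feb starts Thu (28d); Mar starts Thu (31d); Apr starts Sun (30d) ✓; May starts Tue (31d); Jun starts Fri (30d); Jul starts Sun (31d) ✓; Aug starts Wed (31d); Sep starts Sat (30d) ✓; Oct starts Mon (31d); Nov starts Thu (30d); Dec starts Sat (31d) ✓.
Five-Sunday months: April, July, September, December → 4.

4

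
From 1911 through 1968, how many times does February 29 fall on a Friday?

2

Leap years in 1911–1968: 15 of them.
Feb 29 weekday advances by 5 (mod 7) from one leap year to the next four years later (or differs when a century non-leap intervenes).
Leap-day weekdays: 1912:Thu 1916:Tue 1920:Sun 1924:Fri✓ 1928:Wed 1932:Mon 1936:Sat 1940:Thu 1944:Tue 1948:Sun 1952:Fri✓ 1956:Wed 1960:Mon 1964:Sat 1968:Thu
Friday: 1924, 1952 → 2.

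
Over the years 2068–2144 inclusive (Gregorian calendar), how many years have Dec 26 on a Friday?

Track Dec 26's weekday year by year (advancing +1, or +2 across a Feb 29):
  2068: Wed  2069: Thu (+1)  2070: Fri (+1) ✓  2071: Sat (+1)  2072: Mon (+2)
  2073: Tue (+1)  2074: Wed (+1)  2075: Thu (+1)  2076: Sat (+2)  2077: Sun (+1)
  2078: Mon (+1)  2079: Tue (+1)  2080: Thu (+2)  2081: Fri (+1) ✓  … (49 more years) …
  2131: Wed (+1)  2132: Fri (+2) ✓  2133: Sat (+1)  2134: Sun (+1)  2135: Mon (+1)
  2136: Wed (+2)  2137: Thu (+1)  2138: Fri (+1) ✓  2139: Sat (+1)  2140: Mon (+2)
  2141: Tue (+1)  2142: Wed (+1)  2143: Thu (+1)  2144: Sat (+2)
Friday years: 2070, 2081, 2087, 2092, 2098, 2104, 2110, 2121, 2127, 2132, 2138 — 11 in total.

11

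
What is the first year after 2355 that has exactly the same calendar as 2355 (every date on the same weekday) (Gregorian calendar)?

Two years share a calendar iff Jan 1 falls on the same weekday and both are leap or both are common. 2355: Jan 1 is Saturday, common year.
2356: Jan 1 Sunday, leap
2357: Jan 1 Tuesday, common
2358: Jan 1 Wednesday, common
2359: Jan 1 Thursday, common
2360: Jan 1 Friday, leap
2361: Jan 1 Sunday, common
2362: Jan 1 Monday, common
2363: Jan 1 Tuesday, common
2364: Jan 1 Wednesday, leap
2365: Jan 1 Friday, common
2366: Jan 1 Saturday, common
2366 matches on both conditions.

2366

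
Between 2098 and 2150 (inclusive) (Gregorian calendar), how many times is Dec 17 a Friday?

7

Track Dec 17's weekday year by year (advancing +1, or +2 across a Feb 29):
  2098: Wed  2099: Thu (+1)  2100: Fri (+1) ✓  2101: Sat (+1)  2102: Sun (+1)
  2103: Mon (+1)  2104: Wed (+2)  2105: Thu (+1)  2106: Fri (+1) ✓  2107: Sat (+1)
  2108: Mon (+2)  2109: Tue (+1)  2110: Wed (+1)  2111: Thu (+1)  … (25 more years) …
  2137: Tue (+1)  2138: Wed (+1)  2139: Thu (+1)  2140: Sat (+2)  2141: Sun (+1)
  2142: Mon (+1)  2143: Tue (+1)  2144: Thu (+2)  2145: Fri (+1) ✓  2146: Sat (+1)
  2147: Sun (+1)  2148: Tue (+2)  2149: Wed (+1)  2150: Thu (+1)
Friday years: 2100, 2106, 2117, 2123, 2128, 2134, 2145 — 7 in total.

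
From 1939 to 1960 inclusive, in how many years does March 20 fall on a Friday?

Track March 20's weekday year by year (advancing +1, or +2 across a Feb 29):
  1939: Mon  1940: Wed (+2)  1941: Thu (+1)  1942: Fri (+1) ✓  1943: Sat (+1)
  1944: Mon (+2)  1945: Tue (+1)  1946: Wed (+1)  1947: Thu (+1)  1948: Sat (+2)
  1949: Sun (+1)  1950: Mon (+1)  1951: Tue (+1)  1952: Thu (+2)  1953: Fri (+1) ✓
  1954: Sat (+1)  1955: Sun (+1)  1956: Tue (+2)  1957: Wed (+1)  1958: Thu (+1)
  1959: Fri (+1) ✓  1960: Sun (+2)
Friday years: 1942, 1953, 1959 — 3 in total.

3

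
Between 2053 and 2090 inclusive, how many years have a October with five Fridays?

17

October has 31 days; it has five Fridays when Friday falls among the first (month-length − 28) days — i.e. when October 1 is one of Friday/Thursday/Wednesday.
October 1 by year: 2053:Wed✓ 2054:Thu✓ 2055:Fri✓ 2056:Sun 2057:Mon 2058:Tue 2059:Wed✓ 2060:Fri✓ 2061:Sat 2062:Sun 2063:Mon 2064:Wed✓ 2065:Thu✓ 2066:Fri✓ 2067:Sat …(8 more)… 2076:Thu✓ 2077:Fri✓ 2078:Sat 2079:Sun 2080:Tue 2081:Wed✓ 2082:Thu✓ 2083:Fri✓ 2084:Sun 2085:Mon 2086:Tue 2087:Wed✓ 2088:Fri✓ 2089:Sat 2090:Sun
Years with five Fridays: 2053, 2054, 2055, 2059, 2060, 2064, 2065, 2066, 2070, 2071, 2076, 2077, 2081, 2082, 2083, 2087, 2088 → 17.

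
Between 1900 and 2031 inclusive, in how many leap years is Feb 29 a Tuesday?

Leap years in 1900–2031: 32 of them.
Feb 29 weekday advances by 5 (mod 7) from one leap year to the next four years later (or differs when a century non-leap intervenes).
Leap-day weekdays: 1904:Mon 1908:Sat 1912:Thu 1916:Tue✓ 1920:Sun 1924:Fri 1928:Wed 1932:Mon 1936:Sat 1940:Thu 1944:Tue✓ 1948:Sun 1952:Fri …(6 more)… 1980:Fri 1984:Wed 1988:Mon 1992:Sat 1996:Thu 2000:Tue✓ 2004:Sun 2008:Fri 2012:Wed 2016:Mon 2020:Sat 2024:Thu 2028:Tue✓
Tuesday: 1916, 1944, 1972, 2000, 2028 → 5.

5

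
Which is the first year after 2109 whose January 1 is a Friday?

2112

Jan 1 advances by 2 weekdays after a leap year and by 1 after a common year.
2109: Jan 1 is Tuesday.
2110: Wednesday
2111: Thursday
2112: Friday (leap)
2112 begins on a Friday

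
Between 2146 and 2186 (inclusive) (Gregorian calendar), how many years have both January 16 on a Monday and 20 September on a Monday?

Check each year's weekday for January 16 and 20 September:
  2146: Sun/Tue  2147: Mon/Wed  2148: Tue/Fri  2149: Thu/Sat  2150: Fri/Sun  2151: Sat/Mon  2152: Sun/Wed  2153: Tue/Thu  2154: Wed/Fri  2155: Thu/Sat  2156: Fri/Mon  2157: Sun/Tue  2158: Mon/Wed  2159: Tue/Thu  …(13 more)…  2173: Sat/Mon  2174: Sun/Tue  2175: Mon/Wed  2176: Tue/Fri  2177: Thu/Sat  2178: Fri/Sun  2179: Sat/Mon  2180: Sun/Wed  2181: Tue/Thu  2182: Wed/Fri  2183: Thu/Sat  2184: Fri/Mon  2185: Sun/Tue  2186: Mon/Wed
Both conditions hold in: no year — 0.

0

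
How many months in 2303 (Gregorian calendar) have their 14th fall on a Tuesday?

Check the 14th of each month of 2303: Jan 14: Wed, Feb 14: Sat, Mar 14: Sat, Apr 14: Tue, May 14: Thu, Jun 14: Sun, Jul 14: Tue, Aug 14: Fri, Sep 14: Mon, Oct 14: Wed, Nov 14: Sat, Dec 14: Mon.
Tuesday occurs in April, July — 2 months.

2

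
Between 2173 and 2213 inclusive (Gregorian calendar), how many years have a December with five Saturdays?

December has 31 days; it has five Saturdays when Saturday falls among the first (month-length − 28) days — i.e. when December 1 is one of Saturday/Friday/Thursday.
December 1 by year: 2173:Wed 2174:Thu✓ 2175:Fri✓ 2176:Sun 2177:Mon 2178:Tue 2179:Wed 2180:Fri✓ 2181:Sat✓ 2182:Sun 2183:Mon 2184:Wed 2185:Thu✓ 2186:Fri✓ 2187:Sat✓ …(11 more)… 2199:Sun 2200:Mon 2201:Tue 2202:Wed 2203:Thu✓ 2204:Sat✓ 2205:Sun 2206:Mon 2207:Tue 2208:Thu✓ 2209:Fri✓ 2210:Sat✓ 2211:Sun 2212:Tue 2213:Wed
Years with five Saturdays: 2174, 2175, 2180, 2181, 2185, 2186, 2187, 2191, 2192, 2196, 2197, 2198, 2203, 2204, 2208, 2209, 2210 → 17.

17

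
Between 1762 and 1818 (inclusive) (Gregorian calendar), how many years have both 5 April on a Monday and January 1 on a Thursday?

Check each year's weekday for 5 April and January 1:
  1762: Mon/Fri  1763: Tue/Sat  1764: Thu/Sun  1765: Fri/Tue  1766: Sat/Wed  1767: Sun/Thu  1768: Tue/Fri  1769: Wed/Sun  1770: Thu/Mon  1771: Fri/Tue  1772: Sun/Wed  1773: Mon/Fri  1774: Tue/Sat  1775: Wed/Sun  …(29 more)…  1805: Fri/Tue  1806: Sat/Wed  1807: Sun/Thu  1808: Tue/Fri  1809: Wed/Sun  1810: Thu/Mon  1811: Fri/Tue  1812: Sun/Wed  1813: Mon/Fri  1814: Tue/Sat  1815: Wed/Sun  1816: Fri/Mon  1817: Sat/Wed  1818: Sun/Thu
Both conditions hold in: 1784 — 1.

1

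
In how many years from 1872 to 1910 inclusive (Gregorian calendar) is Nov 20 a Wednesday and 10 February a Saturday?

1

Check each year's weekday for Nov 20 and 10 February:
  1872: Wed/Sat ✓  1873: Thu/Mon  1874: Fri/Tue  1875: Sat/Wed  1876: Mon/Thu  1877: Tue/Sat  1878: Wed/Sun  1879: Thu/Mon  1880: Sat/Tue  1881: Sun/Thu  1882: Mon/Fri  1883: Tue/Sat  1884: Thu/Sun  1885: Fri/Tue  …(11 more)…  1897: Sat/Wed  1898: Sun/Thu  1899: Mon/Fri  1900: Tue/Sat  1901: Wed/Sun  1902: Thu/Mon  1903: Fri/Tue  1904: Sun/Wed  1905: Mon/Fri  1906: Tue/Sat  1907: Wed/Sun  1908: Fri/Mon  1909: Sat/Wed  1910: Sun/Thu
Both conditions hold in: 1872 — 1.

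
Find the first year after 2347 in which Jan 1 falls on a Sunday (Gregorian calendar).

Jan 1 advances by 2 weekdays after a leap year and by 1 after a common year.
2347: Jan 1 is Wednesday.
2348: Thursday (leap)
2349: Saturday
2350: Sunday
2350 begins on a Sunday

2350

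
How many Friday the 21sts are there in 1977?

2

Check the 21st of each month of 1977: Jan 21: Fri, Feb 21: Mon, Mar 21: Mon, Apr 21: Thu, May 21: Sat, Jun 21: Tue, Jul 21: Thu, Aug 21: Sun, Sep 21: Wed, Oct 21: Fri, Nov 21: Mon, Dec 21: Wed.
Friday occurs in January, October — 2 months.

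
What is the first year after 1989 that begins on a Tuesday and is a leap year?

Jan 1 advances by 2 weekdays after a leap year and by 1 after a common year.
1989: Jan 1 is Sunday.
1990: Monday
1991: Tuesday
1992: Wednesday (leap)
1993: Friday
1994: Saturday
1995: Sunday
1996: Monday (leap)
1997: Wednesday
1998: Thursday
1999: Friday
2000: Saturday (leap)
2001: Monday
2002: Tuesday
2003: Wednesday
2004: Thursday (leap)
2005: Saturday
2006: Sunday
2007: Monday
2008: Tuesday (leap)
2008 begins on a Tuesday and is a leap year.

2008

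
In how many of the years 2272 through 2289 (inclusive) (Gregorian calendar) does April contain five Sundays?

5

April has 30 days; it has five Sundays when Sunday falls among the first (month-length − 28) days — i.e. when April 1 is one of Sunday/Saturday.
April 1 by year: 2272:Mon 2273:Tue 2274:Wed 2275:Thu 2276:Sat✓ 2277:Sun✓ 2278:Mon 2279:Tue 2280:Thu 2281:Fri 2282:Sat✓ 2283:Sun✓ 2284:Tue 2285:Wed 2286:Thu 2287:Fri 2288:Sun✓ 2289:Mon
Years with five Sundays: 2276, 2277, 2282, 2283, 2288 → 5.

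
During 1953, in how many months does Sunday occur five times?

4

A month of length L has five Sundays iff its first Sunday is on day ≤ L−28 (so day 1–3 in a 31-day month, 1–2 in a 30-day month, day 1 in a leap February).
Checking each month of 1953: Jan starts Thu (31d); Feb starts Sun (28d); Mar starts Sun (31d) ✓; Apr starts Wed (30d); May starts Fri (31d) ✓; Jun starts Mon (30d); Jul starts Wed (31d); Aug starts Sat (31d) ✓; Sep starts Tue (30d); Oct starts Thu (31d); Nov starts Sun (30d) ✓; Dec starts Tue (31d).
Five-Sunday months: March, May, August, November → 4.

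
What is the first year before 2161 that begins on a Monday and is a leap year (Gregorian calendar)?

2148

Jan 1 advances by 2 weekdays after a leap year and by 1 after a common year.
2161: Jan 1 is Thursday.
2160: Tuesday (leap)
2159: Monday
2158: Sunday
2157: Saturday
2156: Thursday (leap)
2155: Wednesday
2154: Tuesday
2153: Monday
2152: Saturday (leap)
2151: Friday
2150: Thursday
2149: Wednesday
2148: Monday (leap)
2148 begins on a Monday and is a leap year.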